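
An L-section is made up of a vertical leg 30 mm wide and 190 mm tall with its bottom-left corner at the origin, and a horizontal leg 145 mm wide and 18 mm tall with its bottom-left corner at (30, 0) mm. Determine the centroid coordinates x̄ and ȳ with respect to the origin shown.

x̄ = 42.48 mm, ȳ = 67.99 mm

vertical leg: A = 30 × 190 = 5700.00, centroid at (15.00, 95.00).
horizontal leg: A = 145 × 18 = 2610.00, centroid at (102.50, 9.00).
ΣA = 8310.00 mm²
ΣAx̄ = (5700.00)(15.00) + (2610.00)(102.50) = 353025.00 mm³
ΣAȳ = (5700.00)(95.00) + (2610.00)(9.00) = 564990.00 mm³
x̄ = 353025.00 / 8310.00 = 42.48 mm
ȳ = 564990.00 / 8310.00 = 67.99 mm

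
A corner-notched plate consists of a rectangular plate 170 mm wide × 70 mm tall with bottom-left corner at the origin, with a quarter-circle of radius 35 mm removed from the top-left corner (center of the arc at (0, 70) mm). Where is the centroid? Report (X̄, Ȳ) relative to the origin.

Part | A | x̄ᵢ | ȳᵢ | A·x̄ᵢ | A·ȳᵢ
plate | 11900.00 | 85.00 | 35.00 | 1011500.00 | 416500.00
removed quarter-circle | -962.11 | 14.85 | 55.15 | -14291.67 | -53056.23
Σ | 10937.89 |  |  | 997208.33 | 363443.77
X̄ = 997208.33 / 10937.89 = 91.17 mm
Ȳ = 363443.77 / 10937.89 = 33.23 mm

X̄ = 91.17 mm, Ȳ = 33.23 mm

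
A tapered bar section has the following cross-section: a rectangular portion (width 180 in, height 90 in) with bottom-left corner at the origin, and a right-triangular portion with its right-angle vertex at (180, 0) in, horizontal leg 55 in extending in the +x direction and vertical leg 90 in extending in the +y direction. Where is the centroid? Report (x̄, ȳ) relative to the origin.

rectangular portion: A = 180 × 90 = 16200.00, centroid at (90.00, 45.00).
triangular portion: A = ½·55·90 = 2475.00, centroid at (198.33, 30.00).
ΣA = 18675.00 in²
ΣAx̄ = (16200.00)(90.00) + (2475.00)(198.33) = 1948875.00 in³
ΣAȳ = (16200.00)(45.00) + (2475.00)(30.00) = 803250.00 in³
x̄ = 1948875.00 / 18675.00 = 104.36 in
ȳ = 803250.00 / 18675.00 = 43.01 in

x̄ = 104.36 in, ȳ = 43.01 in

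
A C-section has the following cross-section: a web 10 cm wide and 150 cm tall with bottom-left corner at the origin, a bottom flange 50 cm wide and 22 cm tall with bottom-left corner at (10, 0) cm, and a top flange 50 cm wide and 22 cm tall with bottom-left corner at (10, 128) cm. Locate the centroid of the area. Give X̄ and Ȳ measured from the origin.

X̄ = 22.84 cm, Ȳ = 75.00 cm

web: A = 10 × 150 = 1500.00, centroid at (5.00, 75.00).
bottom flange: A = 50 × 22 = 1100.00, centroid at (35.00, 11.00).
top flange: A = 50 × 22 = 1100.00, centroid at (35.00, 139.00).
ΣA = 3700.00 cm², ΣAX̄ = 84500.00 cm³, ΣAȲ = 277500.00 cm³.
X̄ = 84500.00/3700.00 = 22.84 cm; Ȳ = 277500.00/3700.00 = 75.00 cm.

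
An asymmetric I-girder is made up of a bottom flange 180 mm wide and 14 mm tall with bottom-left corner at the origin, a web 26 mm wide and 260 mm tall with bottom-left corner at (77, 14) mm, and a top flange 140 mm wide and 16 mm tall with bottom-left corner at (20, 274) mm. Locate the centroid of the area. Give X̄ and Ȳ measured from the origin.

X̄ = 90.00 mm, Ȳ = 140.86 mm

bottom flange: A = 180 × 14 = 2520.00, centroid at (90.00, 7.00).
web: A = 26 × 260 = 6760.00, centroid at (90.00, 144.00).
top flange: A = 140 × 16 = 2240.00, centroid at (90.00, 282.00).
ΣA = 11520.00 mm², ΣAX̄ = 1036800.00 mm³, ΣAȲ = 1622760.00 mm³.
X̄ = 1036800.00/11520.00 = 90.00 mm; Ȳ = 1622760.00/11520.00 = 140.86 mm.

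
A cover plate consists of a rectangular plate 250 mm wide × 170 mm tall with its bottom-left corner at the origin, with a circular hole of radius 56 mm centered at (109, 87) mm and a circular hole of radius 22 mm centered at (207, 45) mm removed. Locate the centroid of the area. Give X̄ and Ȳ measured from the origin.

X̄ = 126.06 mm, Ȳ = 86.32 mm

Part | A | x̄ᵢ | ȳᵢ | A·x̄ᵢ | A·ȳᵢ
plate | 42500.00 | 125.00 | 85.00 | 5312500.00 | 3612500.00
hole 1 | -9852.03 | 109.00 | 87.00 | -1073871.77 | -857127.01
hole 2 | -1520.53 | 207.00 | 45.00 | -314749.88 | -68423.89
Σ | 31127.43 |  |  | 3923878.35 | 2686949.11
X̄ = 3923878.35 / 31127.43 = 126.06 mm
Ȳ = 2686949.11 / 31127.43 = 86.32 mm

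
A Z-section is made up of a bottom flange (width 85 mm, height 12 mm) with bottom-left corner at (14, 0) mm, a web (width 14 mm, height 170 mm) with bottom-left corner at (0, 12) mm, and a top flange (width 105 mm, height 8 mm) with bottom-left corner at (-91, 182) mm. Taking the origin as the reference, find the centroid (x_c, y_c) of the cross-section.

bottom flange: A = 85 × 12 = 1020.00, centroid at (56.50, 6.00).
web: A = 14 × 170 = 2380.00, centroid at (7.00, 97.00).
top flange: A = 105 × 8 = 840.00, centroid at (-38.50, 186.00).
ΣA = 4240.00 mm²
ΣAx_c = (1020.00)(56.50) + (2380.00)(7.00) + (840.00)(-38.50) = 41950.00 mm³
ΣAy_c = (1020.00)(6.00) + (2380.00)(97.00) + (840.00)(186.00) = 393220.00 mm³
x_c = 41950.00 / 4240.00 = 9.89 mm
y_c = 393220.00 / 4240.00 = 92.74 mm

x_c = 9.89 mm, y_c = 92.74 mm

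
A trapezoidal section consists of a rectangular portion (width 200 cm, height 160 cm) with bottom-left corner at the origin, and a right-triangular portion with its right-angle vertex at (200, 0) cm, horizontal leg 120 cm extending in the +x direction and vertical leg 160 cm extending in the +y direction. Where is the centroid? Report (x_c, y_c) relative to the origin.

x_c = 132.31 cm, y_c = 73.85 cm

rectangular portion: A = 200 × 160 = 32000.00, centroid at (100.00, 80.00).
triangular portion: A = ½·120·160 = 9600.00, centroid at (240.00, 53.33).
ΣA = 41600.00 cm²
ΣAx_c = (32000.00)(100.00) + (9600.00)(240.00) = 5504000.00 cm³
ΣAy_c = (32000.00)(80.00) + (9600.00)(53.33) = 3072000.00 cm³
x_c = 5504000.00 / 41600.00 = 132.31 cm
y_c = 3072000.00 / 41600.00 = 73.85 cm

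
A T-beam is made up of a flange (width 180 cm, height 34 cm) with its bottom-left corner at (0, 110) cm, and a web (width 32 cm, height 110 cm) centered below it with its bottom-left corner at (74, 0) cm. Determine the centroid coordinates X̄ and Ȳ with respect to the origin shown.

X̄ = 90.00 cm, Ȳ = 100.71 cm

web: A = 32 × 110 = 3520.00, centroid at (90.00, 55.00).
flange: A = 180 × 34 = 6120.00, centroid at (90.00, 127.00).
ΣA = 9640.00 cm²
ΣAX̄ = (3520.00)(90.00) + (6120.00)(90.00) = 867600.00 cm³
ΣAȲ = (3520.00)(55.00) + (6120.00)(127.00) = 970840.00 cm³
X̄ = 867600.00 / 9640.00 = 90.00 cm
Ȳ = 970840.00 / 9640.00 = 100.71 cm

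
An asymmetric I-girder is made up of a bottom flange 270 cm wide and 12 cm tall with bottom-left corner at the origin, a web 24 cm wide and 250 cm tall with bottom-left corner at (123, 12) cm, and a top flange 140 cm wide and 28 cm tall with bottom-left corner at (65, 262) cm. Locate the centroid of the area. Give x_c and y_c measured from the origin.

bottom flange: A = 270 × 12 = 3240.00, centroid at (135.00, 6.00).
web: A = 24 × 250 = 6000.00, centroid at (135.00, 137.00).
top flange: A = 140 × 28 = 3920.00, centroid at (135.00, 276.00).
ΣA = 13160.00 cm², ΣAx_c = 1776600.00 cm³, ΣAy_c = 1923360.00 cm³.
x_c = 1776600.00/13160.00 = 135.00 cm; y_c = 1923360.00/13160.00 = 146.15 cm.

x_c = 135.00 cm, y_c = 146.15 cm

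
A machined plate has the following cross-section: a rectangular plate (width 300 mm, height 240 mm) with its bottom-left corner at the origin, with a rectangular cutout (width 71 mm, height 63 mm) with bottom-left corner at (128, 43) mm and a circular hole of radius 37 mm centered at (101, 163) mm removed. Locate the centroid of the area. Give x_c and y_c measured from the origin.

x_c = 152.38 mm, y_c = 120.29 mm

plate: A = 300 × 240 = 72000.00, centroid at (150.00, 120.00).
hole 1: A = −(71 × 63) = -4473.00, centroid at (163.50, 74.50).
hole 2: A = −π·37² = -4300.84, centroid at (101.00, 163.00).
ΣA = 63226.16 mm²
ΣAx_c = (72000.00)(150.00) + (-4473.00)(163.50) + (-4300.84)(101.00) = 9634279.63 mm³
ΣAy_c = (72000.00)(120.00) + (-4473.00)(74.50) + (-4300.84)(163.00) = 7605724.52 mm³
x_c = 9634279.63 / 63226.16 = 152.38 mm
y_c = 7605724.52 / 63226.16 = 120.29 mm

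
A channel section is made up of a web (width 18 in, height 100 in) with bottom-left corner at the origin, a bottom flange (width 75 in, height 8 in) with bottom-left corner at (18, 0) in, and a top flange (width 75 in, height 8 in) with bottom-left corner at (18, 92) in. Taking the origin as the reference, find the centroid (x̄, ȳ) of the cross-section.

x̄ = 27.60 in, ȳ = 50.00 in

web: A = 18 × 100 = 1800.00, centroid at (9.00, 50.00).
bottom flange: A = 75 × 8 = 600.00, centroid at (55.50, 4.00).
top flange: A = 75 × 8 = 600.00, centroid at (55.50, 96.00).
ΣA = 3000.00 in², ΣAx̄ = 82800.00 in³, ΣAȳ = 150000.00 in³.
x̄ = 82800.00/3000.00 = 27.60 in; ȳ = 150000.00/3000.00 = 50.00 in.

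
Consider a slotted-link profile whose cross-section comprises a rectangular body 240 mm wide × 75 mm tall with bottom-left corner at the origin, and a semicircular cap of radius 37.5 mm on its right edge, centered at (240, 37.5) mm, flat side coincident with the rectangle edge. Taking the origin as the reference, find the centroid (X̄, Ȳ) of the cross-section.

rectangular body: A = 240 × 75 = 18000.00, centroid at (120.00, 37.50).
semicircular end: A = ½π·37.5² = 2208.93, centroid at (255.92, 37.50).
ΣA = 20208.93 mm²
ΣAX̄ = (18000.00)(120.00) + (2208.93)(255.92) = 2725300.01 mm³
ΣAȲ = (18000.00)(37.50) + (2208.93)(37.50) = 757834.96 mm³
X̄ = 2725300.01 / 20208.93 = 134.86 mm
Ȳ = 757834.96 / 20208.93 = 37.50 mm

X̄ = 134.86 mm, Ȳ = 37.50 mm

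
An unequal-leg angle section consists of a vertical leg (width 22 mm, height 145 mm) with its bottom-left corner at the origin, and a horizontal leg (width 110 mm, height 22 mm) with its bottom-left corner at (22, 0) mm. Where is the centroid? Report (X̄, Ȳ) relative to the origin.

Part | A | x̄ᵢ | ȳᵢ | A·x̄ᵢ | A·ȳᵢ
vertical leg | 3190.00 | 11.00 | 72.50 | 35090.00 | 231275.00
horizontal leg | 2420.00 | 77.00 | 11.00 | 186340.00 | 26620.00
Σ | 5610.00 |  |  | 221430.00 | 257895.00
X̄ = 221430.00 / 5610.00 = 39.47 mm
Ȳ = 257895.00 / 5610.00 = 45.97 mm

X̄ = 39.47 mm, Ȳ = 45.97 mm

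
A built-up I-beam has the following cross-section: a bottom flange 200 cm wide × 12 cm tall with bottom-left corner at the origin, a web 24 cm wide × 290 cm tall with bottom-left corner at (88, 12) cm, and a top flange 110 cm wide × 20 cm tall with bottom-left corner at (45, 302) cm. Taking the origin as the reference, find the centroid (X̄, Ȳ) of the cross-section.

X̄ = 100.00 cm, Ȳ = 155.15 cm

bottom flange: A = 200 × 12 = 2400.00, centroid at (100.00, 6.00).
web: A = 24 × 290 = 6960.00, centroid at (100.00, 157.00).
top flange: A = 110 × 20 = 2200.00, centroid at (100.00, 312.00).
ΣA = 11560.00 cm²
ΣAX̄ = (2400.00)(100.00) + (6960.00)(100.00) + (2200.00)(100.00) = 1156000.00 cm³
ΣAȲ = (2400.00)(6.00) + (6960.00)(157.00) + (2200.00)(312.00) = 1793520.00 cm³
X̄ = 1156000.00 / 11560.00 = 100.00 cm
Ȳ = 1793520.00 / 11560.00 = 155.15 cm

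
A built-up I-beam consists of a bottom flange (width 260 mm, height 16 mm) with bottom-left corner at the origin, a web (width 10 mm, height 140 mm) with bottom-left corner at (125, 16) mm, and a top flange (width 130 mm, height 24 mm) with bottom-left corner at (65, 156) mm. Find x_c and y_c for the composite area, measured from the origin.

x_c = 130.00 mm, y_c = 78.09 mm

bottom flange: A = 260 × 16 = 4160.00, centroid at (130.00, 8.00).
web: A = 10 × 140 = 1400.00, centroid at (130.00, 86.00).
top flange: A = 130 × 24 = 3120.00, centroid at (130.00, 168.00).
ΣA = 8680.00 mm², ΣAx_c = 1128400.00 mm³, ΣAy_c = 677840.00 mm³.
x_c = 1128400.00/8680.00 = 130.00 mm; y_c = 677840.00/8680.00 = 78.09 mm.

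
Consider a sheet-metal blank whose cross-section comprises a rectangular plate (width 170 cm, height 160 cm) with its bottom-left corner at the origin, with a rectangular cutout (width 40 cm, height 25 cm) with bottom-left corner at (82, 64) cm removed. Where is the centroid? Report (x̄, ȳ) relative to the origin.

Part | A | x̄ᵢ | ȳᵢ | A·x̄ᵢ | A·ȳᵢ
plate | 27200.00 | 85.00 | 80.00 | 2312000.00 | 2176000.00
hole | -1000.00 | 102.00 | 76.50 | -102000.00 | -76500.00
Σ | 26200.00 |  |  | 2210000.00 | 2099500.00
x̄ = 2210000.00 / 26200.00 = 84.35 cm
ȳ = 2099500.00 / 26200.00 = 80.13 cm

x̄ = 84.35 cm, ȳ = 80.13 cm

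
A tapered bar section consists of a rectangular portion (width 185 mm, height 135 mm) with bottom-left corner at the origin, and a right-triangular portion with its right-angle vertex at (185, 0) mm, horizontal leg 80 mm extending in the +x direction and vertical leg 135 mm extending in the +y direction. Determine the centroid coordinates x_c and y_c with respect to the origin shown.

x_c = 113.69 mm, y_c = 63.50 mm

Part | A | x̄ᵢ | ȳᵢ | A·x̄ᵢ | A·ȳᵢ
rectangular portion | 24975.00 | 92.50 | 67.50 | 2310187.50 | 1685812.50
triangular portion | 5400.00 | 211.67 | 45.00 | 1143000.00 | 243000.00
Σ | 30375.00 |  |  | 3453187.50 | 1928812.50
x_c = 3453187.50 / 30375.00 = 113.69 mm
y_c = 1928812.50 / 30375.00 = 63.50 mm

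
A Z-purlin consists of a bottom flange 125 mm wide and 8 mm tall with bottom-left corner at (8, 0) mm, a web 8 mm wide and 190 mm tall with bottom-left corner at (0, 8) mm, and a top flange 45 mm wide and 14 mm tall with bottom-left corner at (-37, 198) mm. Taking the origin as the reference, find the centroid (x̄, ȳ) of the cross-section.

Part | A | x̄ᵢ | ȳᵢ | A·x̄ᵢ | A·ȳᵢ
bottom flange | 1000.00 | 70.50 | 4.00 | 70500.00 | 4000.00
web | 1520.00 | 4.00 | 103.00 | 6080.00 | 156560.00
top flange | 630.00 | -14.50 | 205.00 | -9135.00 | 129150.00
Σ | 3150.00 |  |  | 67445.00 | 289710.00
x̄ = 67445.00 / 3150.00 = 21.41 mm
ȳ = 289710.00 / 3150.00 = 91.97 mm

x̄ = 21.41 mm, ȳ = 91.97 mm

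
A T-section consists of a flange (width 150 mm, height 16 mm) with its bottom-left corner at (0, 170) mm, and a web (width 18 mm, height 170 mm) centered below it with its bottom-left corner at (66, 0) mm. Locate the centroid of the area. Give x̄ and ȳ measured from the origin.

Part | A | x̄ᵢ | ȳᵢ | A·x̄ᵢ | A·ȳᵢ
web | 3060.00 | 75.00 | 85.00 | 229500.00 | 260100.00
flange | 2400.00 | 75.00 | 178.00 | 180000.00 | 427200.00
Σ | 5460.00 |  |  | 409500.00 | 687300.00
x̄ = 409500.00 / 5460.00 = 75.00 mm
ȳ = 687300.00 / 5460.00 = 125.88 mm

x̄ = 75.00 mm, ȳ = 125.88 mm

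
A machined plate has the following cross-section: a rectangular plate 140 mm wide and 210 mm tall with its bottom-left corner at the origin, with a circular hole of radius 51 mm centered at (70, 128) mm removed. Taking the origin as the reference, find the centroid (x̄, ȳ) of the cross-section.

x̄ = 70.00 mm, ȳ = 96.15 mm

Part | A | x̄ᵢ | ȳᵢ | A·x̄ᵢ | A·ȳᵢ
plate | 29400.00 | 70.00 | 105.00 | 2058000.00 | 3087000.00
hole | -8171.28 | 70.00 | 128.00 | -571989.77 | -1045924.16
Σ | 21228.72 |  |  | 1486010.23 | 2041075.84
x̄ = 1486010.23 / 21228.72 = 70.00 mm
ȳ = 2041075.84 / 21228.72 = 96.15 mm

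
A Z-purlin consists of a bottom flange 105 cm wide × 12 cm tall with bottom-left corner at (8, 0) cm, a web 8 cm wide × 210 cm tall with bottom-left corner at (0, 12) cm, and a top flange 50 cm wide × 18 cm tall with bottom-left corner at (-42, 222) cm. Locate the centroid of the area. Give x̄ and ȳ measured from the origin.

bottom flange: A = 105 × 12 = 1260.00, centroid at (60.50, 6.00).
web: A = 8 × 210 = 1680.00, centroid at (4.00, 117.00).
top flange: A = 50 × 18 = 900.00, centroid at (-17.00, 231.00).
ΣA = 3840.00 cm²
ΣAx̄ = (1260.00)(60.50) + (1680.00)(4.00) + (900.00)(-17.00) = 67650.00 cm³
ΣAȳ = (1260.00)(6.00) + (1680.00)(117.00) + (900.00)(231.00) = 412020.00 cm³
x̄ = 67650.00 / 3840.00 = 17.62 cm
ȳ = 412020.00 / 3840.00 = 107.30 cm

x̄ = 17.62 cm, ȳ = 107.30 cm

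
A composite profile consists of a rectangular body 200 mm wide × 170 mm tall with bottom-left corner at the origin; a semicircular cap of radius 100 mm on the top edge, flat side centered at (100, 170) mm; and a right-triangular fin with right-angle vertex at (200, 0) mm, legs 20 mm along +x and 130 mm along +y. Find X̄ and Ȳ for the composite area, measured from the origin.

rectangular body: A = 200 × 170 = 34000.00, centroid at (100.00, 85.00).
semicircular top: A = ½π·100² = 15707.96, centroid at (100.00, 212.44).
triangular fin: A = ½·20·130 = 1300.00, centroid at (206.67, 43.33).
ΣA = 51007.96 mm²
ΣAX̄ = (34000.00)(100.00) + (15707.96)(100.00) + (1300.00)(206.67) = 5239462.99 mm³
ΣAȲ = (34000.00)(85.00) + (15707.96)(212.44) + (1300.00)(43.33) = 6283353.76 mm³
X̄ = 5239462.99 / 51007.96 = 102.72 mm
Ȳ = 6283353.76 / 51007.96 = 123.18 mm

X̄ = 102.72 mm, Ȳ = 123.18 mm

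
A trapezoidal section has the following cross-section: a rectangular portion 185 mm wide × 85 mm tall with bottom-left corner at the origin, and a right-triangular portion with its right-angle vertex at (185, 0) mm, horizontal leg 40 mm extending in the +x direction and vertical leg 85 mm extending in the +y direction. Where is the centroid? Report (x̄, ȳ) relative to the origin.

rectangular portion: A = 185 × 85 = 15725.00, centroid at (92.50, 42.50).
triangular portion: A = ½·40·85 = 1700.00, centroid at (198.33, 28.33).
ΣA = 17425.00 mm²
ΣAx̄ = (15725.00)(92.50) + (1700.00)(198.33) = 1791729.17 mm³
ΣAȳ = (15725.00)(42.50) + (1700.00)(28.33) = 716479.17 mm³
x̄ = 1791729.17 / 17425.00 = 102.83 mm
ȳ = 716479.17 / 17425.00 = 41.12 mm

x̄ = 102.83 mm, ȳ = 41.12 mm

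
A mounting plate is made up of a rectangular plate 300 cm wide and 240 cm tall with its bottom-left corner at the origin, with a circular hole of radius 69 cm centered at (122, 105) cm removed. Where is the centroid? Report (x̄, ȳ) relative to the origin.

x̄ = 157.34 cm, ȳ = 123.93 cm

Part | A | x̄ᵢ | ȳᵢ | A·x̄ᵢ | A·ȳᵢ
plate | 72000.00 | 150.00 | 120.00 | 10800000.00 | 8640000.00
hole | -14957.12 | 122.00 | 105.00 | -1824768.96 | -1570497.88
Σ | 57042.88 |  |  | 8975231.04 | 7069502.12
x̄ = 8975231.04 / 57042.88 = 157.34 cm
ȳ = 7069502.12 / 57042.88 = 123.93 cm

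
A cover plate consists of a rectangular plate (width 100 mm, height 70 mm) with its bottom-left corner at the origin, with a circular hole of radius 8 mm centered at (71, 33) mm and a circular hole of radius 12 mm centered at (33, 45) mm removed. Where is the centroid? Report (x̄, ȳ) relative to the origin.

Part | A | x̄ᵢ | ȳᵢ | A·x̄ᵢ | A·ȳᵢ
plate | 7000.00 | 50.00 | 35.00 | 350000.00 | 245000.00
hole 1 | -201.06 | 71.00 | 33.00 | -14275.40 | -6635.04
hole 2 | -452.39 | 33.00 | 45.00 | -14928.85 | -20357.52
Σ | 6346.55 |  |  | 320795.75 | 218007.44
x̄ = 320795.75 / 6346.55 = 50.55 mm
ȳ = 218007.44 / 6346.55 = 34.35 mm

x̄ = 50.55 mm, ȳ = 34.35 mm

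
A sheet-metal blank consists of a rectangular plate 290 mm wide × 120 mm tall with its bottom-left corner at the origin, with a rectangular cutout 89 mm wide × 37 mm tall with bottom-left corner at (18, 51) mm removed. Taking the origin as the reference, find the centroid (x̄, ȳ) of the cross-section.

Part | A | x̄ᵢ | ȳᵢ | A·x̄ᵢ | A·ȳᵢ
plate | 34800.00 | 145.00 | 60.00 | 5046000.00 | 2088000.00
hole | -3293.00 | 62.50 | 69.50 | -205812.50 | -228863.50
Σ | 31507.00 |  |  | 4840187.50 | 1859136.50
x̄ = 4840187.50 / 31507.00 = 153.62 mm
ȳ = 1859136.50 / 31507.00 = 59.01 mm

x̄ = 153.62 mm, ȳ = 59.01 mm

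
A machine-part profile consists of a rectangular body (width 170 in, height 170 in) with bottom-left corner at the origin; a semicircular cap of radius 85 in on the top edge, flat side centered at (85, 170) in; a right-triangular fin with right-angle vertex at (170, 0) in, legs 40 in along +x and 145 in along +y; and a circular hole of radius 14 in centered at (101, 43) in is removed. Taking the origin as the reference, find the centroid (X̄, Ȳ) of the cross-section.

Part | A | x̄ᵢ | ȳᵢ | A·x̄ᵢ | A·ȳᵢ
rectangular body | 28900.00 | 85.00 | 85.00 | 2456500.00 | 2456500.00
semicircular top | 11349.00 | 85.00 | 206.08 | 964665.29 | 2338747.26
triangular fin | 2900.00 | 183.33 | 48.33 | 531666.67 | 140166.67
hole | -615.75 | 101.00 | 43.00 | -62190.97 | -26477.34
Σ | 42533.25 |  |  | 3890640.99 | 4908936.58
X̄ = 3890640.99 / 42533.25 = 91.47 in
Ȳ = 4908936.58 / 42533.25 = 115.41 in

X̄ = 91.47 in, Ȳ = 115.41 in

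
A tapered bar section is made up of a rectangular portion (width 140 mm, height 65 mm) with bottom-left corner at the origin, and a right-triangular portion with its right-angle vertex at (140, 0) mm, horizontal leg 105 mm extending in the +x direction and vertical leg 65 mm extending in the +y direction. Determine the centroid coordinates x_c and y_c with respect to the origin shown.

x_c = 98.64 mm, y_c = 29.55 mm

rectangular portion: A = 140 × 65 = 9100.00, centroid at (70.00, 32.50).
triangular portion: A = ½·105·65 = 3412.50, centroid at (175.00, 21.67).
ΣA = 12512.50 mm²
ΣAx_c = (9100.00)(70.00) + (3412.50)(175.00) = 1234187.50 mm³
ΣAy_c = (9100.00)(32.50) + (3412.50)(21.67) = 369687.50 mm³
x_c = 1234187.50 / 12512.50 = 98.64 mm
y_c = 369687.50 / 12512.50 = 29.55 mm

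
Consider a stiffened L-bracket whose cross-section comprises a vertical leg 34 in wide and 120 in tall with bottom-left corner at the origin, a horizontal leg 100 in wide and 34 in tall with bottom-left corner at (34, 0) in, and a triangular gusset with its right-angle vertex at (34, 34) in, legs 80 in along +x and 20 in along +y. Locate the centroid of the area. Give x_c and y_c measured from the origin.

x_c = 48.73 in, y_c = 40.48 in

Part | A | x̄ᵢ | ȳᵢ | A·x̄ᵢ | A·ȳᵢ
vertical leg | 4080.00 | 17.00 | 60.00 | 69360.00 | 244800.00
horizontal leg | 3400.00 | 84.00 | 17.00 | 285600.00 | 57800.00
gusset | 800.00 | 60.67 | 40.67 | 48533.33 | 32533.33
Σ | 8280.00 |  |  | 403493.33 | 335133.33
x_c = 403493.33 / 8280.00 = 48.73 in
y_c = 335133.33 / 8280.00 = 40.48 in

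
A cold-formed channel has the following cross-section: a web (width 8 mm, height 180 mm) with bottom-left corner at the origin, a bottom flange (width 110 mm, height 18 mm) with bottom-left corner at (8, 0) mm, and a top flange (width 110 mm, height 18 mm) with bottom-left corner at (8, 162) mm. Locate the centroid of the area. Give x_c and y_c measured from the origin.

x_c = 47.27 mm, y_c = 90.00 mm

Part | A | x̄ᵢ | ȳᵢ | A·x̄ᵢ | A·ȳᵢ
web | 1440.00 | 4.00 | 90.00 | 5760.00 | 129600.00
bottom flange | 1980.00 | 63.00 | 9.00 | 124740.00 | 17820.00
top flange | 1980.00 | 63.00 | 171.00 | 124740.00 | 338580.00
Σ | 5400.00 |  |  | 255240.00 | 486000.00
x_c = 255240.00 / 5400.00 = 47.27 mm
y_c = 486000.00 / 5400.00 = 90.00 mm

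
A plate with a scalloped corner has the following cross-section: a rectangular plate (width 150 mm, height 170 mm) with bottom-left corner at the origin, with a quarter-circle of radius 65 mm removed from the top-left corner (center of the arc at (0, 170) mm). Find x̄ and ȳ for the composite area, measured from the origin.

x̄ = 82.09 mm, ȳ = 76.41 mm

Part | A | x̄ᵢ | ȳᵢ | A·x̄ᵢ | A·ȳᵢ
plate | 25500.00 | 75.00 | 85.00 | 1912500.00 | 2167500.00
removed quarter-circle | -3318.31 | 27.59 | 142.41 | -91541.67 | -472570.56
Σ | 22181.69 |  |  | 1820958.33 | 1694929.44
x̄ = 1820958.33 / 22181.69 = 82.09 mm
ȳ = 1694929.44 / 22181.69 = 76.41 mm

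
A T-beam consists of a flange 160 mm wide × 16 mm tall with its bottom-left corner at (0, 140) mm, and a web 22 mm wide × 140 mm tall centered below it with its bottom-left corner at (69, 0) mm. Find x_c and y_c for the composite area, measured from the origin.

Part | A | x̄ᵢ | ȳᵢ | A·x̄ᵢ | A·ȳᵢ
web | 3080.00 | 80.00 | 70.00 | 246400.00 | 215600.00
flange | 2560.00 | 80.00 | 148.00 | 204800.00 | 378880.00
Σ | 5640.00 |  |  | 451200.00 | 594480.00
x_c = 451200.00 / 5640.00 = 80.00 mm
y_c = 594480.00 / 5640.00 = 105.40 mm

x_c = 80.00 mm, y_c = 105.40 mm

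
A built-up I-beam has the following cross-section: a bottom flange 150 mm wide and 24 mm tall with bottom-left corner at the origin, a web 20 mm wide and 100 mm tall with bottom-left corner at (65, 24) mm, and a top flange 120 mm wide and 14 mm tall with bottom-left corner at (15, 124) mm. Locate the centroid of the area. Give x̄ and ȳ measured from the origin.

Part | A | x̄ᵢ | ȳᵢ | A·x̄ᵢ | A·ȳᵢ
bottom flange | 3600.00 | 75.00 | 12.00 | 270000.00 | 43200.00
web | 2000.00 | 75.00 | 74.00 | 150000.00 | 148000.00
top flange | 1680.00 | 75.00 | 131.00 | 126000.00 | 220080.00
Σ | 7280.00 |  |  | 546000.00 | 411280.00
x̄ = 546000.00 / 7280.00 = 75.00 mm
ȳ = 411280.00 / 7280.00 = 56.49 mm

x̄ = 75.00 mm, ȳ = 56.49 mm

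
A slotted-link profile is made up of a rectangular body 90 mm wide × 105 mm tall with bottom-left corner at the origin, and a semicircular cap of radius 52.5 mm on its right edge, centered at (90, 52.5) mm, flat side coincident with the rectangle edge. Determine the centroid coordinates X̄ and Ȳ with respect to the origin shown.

rectangular body: A = 90 × 105 = 9450.00, centroid at (45.00, 52.50).
semicircular end: A = ½π·52.5² = 4329.51, centroid at (112.28, 52.50).
ΣA = 13779.51 mm², ΣAX̄ = 911374.41 mm³, ΣAȲ = 723424.14 mm³.
X̄ = 911374.41/13779.51 = 66.14 mm; Ȳ = 723424.14/13779.51 = 52.50 mm.

X̄ = 66.14 mm, Ȳ = 52.50 mm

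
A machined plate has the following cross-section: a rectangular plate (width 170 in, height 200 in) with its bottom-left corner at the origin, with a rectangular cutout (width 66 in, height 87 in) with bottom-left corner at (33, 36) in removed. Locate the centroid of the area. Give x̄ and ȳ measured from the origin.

x̄ = 88.86 in, ȳ = 104.17 in

plate: A = 170 × 200 = 34000.00, centroid at (85.00, 100.00).
hole: A = −(66 × 87) = -5742.00, centroid at (66.00, 79.50).
ΣA = 28258.00 in², ΣAx̄ = 2511028.00 in³, ΣAȳ = 2943511.00 in³.
x̄ = 2511028.00/28258.00 = 88.86 in; ȳ = 2943511.00/28258.00 = 104.17 in.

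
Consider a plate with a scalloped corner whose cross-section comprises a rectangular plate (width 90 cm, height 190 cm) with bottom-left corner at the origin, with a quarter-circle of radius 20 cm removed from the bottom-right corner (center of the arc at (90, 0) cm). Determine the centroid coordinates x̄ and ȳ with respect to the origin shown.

x̄ = 44.32 cm, ȳ = 96.62 cm

plate: A = 90 × 190 = 17100.00, centroid at (45.00, 95.00).
removed quarter-circle: A = −¼π·20² = -314.16, centroid at (81.51, 8.49).
ΣA = 16785.84 cm², ΣAx̄ = 743892.33 cm³, ΣAȳ = 1621833.33 cm³.
x̄ = 743892.33/16785.84 = 44.32 cm; ȳ = 1621833.33/16785.84 = 96.62 cm.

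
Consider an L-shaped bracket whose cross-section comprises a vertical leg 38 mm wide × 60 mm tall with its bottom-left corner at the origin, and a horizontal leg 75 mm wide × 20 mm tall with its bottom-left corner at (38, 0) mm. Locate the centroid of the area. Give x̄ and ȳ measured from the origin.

vertical leg: A = 38 × 60 = 2280.00, centroid at (19.00, 30.00).
horizontal leg: A = 75 × 20 = 1500.00, centroid at (75.50, 10.00).
ΣA = 3780.00 mm²
ΣAx̄ = (2280.00)(19.00) + (1500.00)(75.50) = 156570.00 mm³
ΣAȳ = (2280.00)(30.00) + (1500.00)(10.00) = 83400.00 mm³
x̄ = 156570.00 / 3780.00 = 41.42 mm
ȳ = 83400.00 / 3780.00 = 22.06 mm

x̄ = 41.42 mm, ȳ = 22.06 mm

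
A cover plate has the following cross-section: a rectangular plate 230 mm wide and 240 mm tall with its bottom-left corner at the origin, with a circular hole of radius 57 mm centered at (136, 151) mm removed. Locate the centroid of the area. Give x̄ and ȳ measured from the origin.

x̄ = 110.24 mm, ȳ = 112.97 mm

plate: A = 230 × 240 = 55200.00, centroid at (115.00, 120.00).
hole: A = −π·57² = -10207.03, centroid at (136.00, 151.00).
ΣA = 44992.97 mm²
ΣAx̄ = (55200.00)(115.00) + (-10207.03)(136.00) = 4959843.30 mm³
ΣAȳ = (55200.00)(120.00) + (-10207.03)(151.00) = 5082737.79 mm³
x̄ = 4959843.30 / 44992.97 = 110.24 mm
ȳ = 5082737.79 / 44992.97 = 112.97 mm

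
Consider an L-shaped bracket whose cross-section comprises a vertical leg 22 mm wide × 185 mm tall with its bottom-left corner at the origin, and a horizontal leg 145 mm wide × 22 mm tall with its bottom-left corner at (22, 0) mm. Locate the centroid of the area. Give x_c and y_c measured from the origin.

vertical leg: A = 22 × 185 = 4070.00, centroid at (11.00, 92.50).
horizontal leg: A = 145 × 22 = 3190.00, centroid at (94.50, 11.00).
ΣA = 7260.00 mm², ΣAx_c = 346225.00 mm³, ΣAy_c = 411565.00 mm³.
x_c = 346225.00/7260.00 = 47.69 mm; y_c = 411565.00/7260.00 = 56.69 mm.

x_c = 47.69 mm, y_c = 56.69 mm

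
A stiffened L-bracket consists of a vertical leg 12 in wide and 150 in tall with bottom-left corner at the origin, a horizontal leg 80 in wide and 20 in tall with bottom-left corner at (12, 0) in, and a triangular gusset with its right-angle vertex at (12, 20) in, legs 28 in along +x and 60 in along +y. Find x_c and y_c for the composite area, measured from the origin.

x_c = 26.40 in, y_c = 43.54 in

Part | A | x̄ᵢ | ȳᵢ | A·x̄ᵢ | A·ȳᵢ
vertical leg | 1800.00 | 6.00 | 75.00 | 10800.00 | 135000.00
horizontal leg | 1600.00 | 52.00 | 10.00 | 83200.00 | 16000.00
gusset | 840.00 | 21.33 | 40.00 | 17920.00 | 33600.00
Σ | 4240.00 |  |  | 111920.00 | 184600.00
x_c = 111920.00 / 4240.00 = 26.40 in
y_c = 184600.00 / 4240.00 = 43.54 in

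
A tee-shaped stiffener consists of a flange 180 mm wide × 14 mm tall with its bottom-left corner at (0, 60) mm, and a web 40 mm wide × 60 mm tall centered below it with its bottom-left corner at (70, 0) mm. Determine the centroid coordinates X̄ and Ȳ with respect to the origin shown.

X̄ = 90.00 mm, Ȳ = 48.95 mm

web: A = 40 × 60 = 2400.00, centroid at (90.00, 30.00).
flange: A = 180 × 14 = 2520.00, centroid at (90.00, 67.00).
ΣA = 4920.00 mm², ΣAX̄ = 442800.00 mm³, ΣAȲ = 240840.00 mm³.
X̄ = 442800.00/4920.00 = 90.00 mm; Ȳ = 240840.00/4920.00 = 48.95 mm.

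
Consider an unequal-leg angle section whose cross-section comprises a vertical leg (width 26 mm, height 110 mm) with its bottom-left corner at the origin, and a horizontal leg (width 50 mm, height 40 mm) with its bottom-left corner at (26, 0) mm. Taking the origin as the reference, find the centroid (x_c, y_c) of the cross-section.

Part | A | x̄ᵢ | ȳᵢ | A·x̄ᵢ | A·ȳᵢ
vertical leg | 2860.00 | 13.00 | 55.00 | 37180.00 | 157300.00
horizontal leg | 2000.00 | 51.00 | 20.00 | 102000.00 | 40000.00
Σ | 4860.00 |  |  | 139180.00 | 197300.00
x_c = 139180.00 / 4860.00 = 28.64 mm
y_c = 197300.00 / 4860.00 = 40.60 mm

x_c = 28.64 mm, y_c = 40.60 mm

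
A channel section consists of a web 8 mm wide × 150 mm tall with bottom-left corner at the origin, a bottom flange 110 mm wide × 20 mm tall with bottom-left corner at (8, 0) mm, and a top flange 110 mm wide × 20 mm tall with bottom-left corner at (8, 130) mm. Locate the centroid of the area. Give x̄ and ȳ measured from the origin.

web: A = 8 × 150 = 1200.00, centroid at (4.00, 75.00).
bottom flange: A = 110 × 20 = 2200.00, centroid at (63.00, 10.00).
top flange: A = 110 × 20 = 2200.00, centroid at (63.00, 140.00).
ΣA = 5600.00 mm², ΣAx̄ = 282000.00 mm³, ΣAȳ = 420000.00 mm³.
x̄ = 282000.00/5600.00 = 50.36 mm; ȳ = 420000.00/5600.00 = 75.00 mm.

x̄ = 50.36 mm, ȳ = 75.00 mm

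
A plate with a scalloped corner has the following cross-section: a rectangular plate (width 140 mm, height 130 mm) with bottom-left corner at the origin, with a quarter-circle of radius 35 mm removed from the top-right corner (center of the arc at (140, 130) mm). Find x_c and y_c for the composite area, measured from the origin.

plate: A = 140 × 130 = 18200.00, centroid at (70.00, 65.00).
removed quarter-circle: A = −¼π·35² = -962.11, centroid at (125.15, 115.15).
ΣA = 17237.89 mm², ΣAx_c = 1153595.88 mm³, ΣAy_c = 1072217.01 mm³.
x_c = 1153595.88/17237.89 = 66.92 mm; y_c = 1072217.01/17237.89 = 62.20 mm.

x_c = 66.92 mm, y_c = 62.20 mm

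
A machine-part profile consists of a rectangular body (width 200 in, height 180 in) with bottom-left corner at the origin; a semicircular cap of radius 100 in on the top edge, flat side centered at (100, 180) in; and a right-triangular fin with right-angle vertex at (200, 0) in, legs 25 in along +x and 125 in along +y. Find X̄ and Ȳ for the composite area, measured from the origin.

X̄ = 103.18 in, Ȳ = 127.64 in

rectangular body: A = 200 × 180 = 36000.00, centroid at (100.00, 90.00).
semicircular top: A = ½π·100² = 15707.96, centroid at (100.00, 222.44).
triangular fin: A = ½·25·125 = 1562.50, centroid at (208.33, 41.67).
ΣA = 53270.46 in², ΣAX̄ = 5496317.16 in³, ΣAȲ = 6799204.22 in³.
X̄ = 5496317.16/53270.46 = 103.18 in; Ȳ = 6799204.22/53270.46 = 127.64 in.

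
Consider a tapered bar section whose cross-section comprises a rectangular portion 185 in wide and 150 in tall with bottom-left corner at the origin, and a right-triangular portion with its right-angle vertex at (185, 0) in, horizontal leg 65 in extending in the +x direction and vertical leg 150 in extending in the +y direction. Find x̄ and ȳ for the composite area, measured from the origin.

rectangular portion: A = 185 × 150 = 27750.00, centroid at (92.50, 75.00).
triangular portion: A = ½·65·150 = 4875.00, centroid at (206.67, 50.00).
ΣA = 32625.00 in², ΣAx̄ = 3574375.00 in³, ΣAȳ = 2325000.00 in³.
x̄ = 3574375.00/32625.00 = 109.56 in; ȳ = 2325000.00/32625.00 = 71.26 in.

x̄ = 109.56 in, ȳ = 71.26 in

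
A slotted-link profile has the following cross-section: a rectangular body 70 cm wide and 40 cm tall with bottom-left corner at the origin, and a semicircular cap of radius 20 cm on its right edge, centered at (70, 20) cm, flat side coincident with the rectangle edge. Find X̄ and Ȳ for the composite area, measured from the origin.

rectangular body: A = 70 × 40 = 2800.00, centroid at (35.00, 20.00).
semicircular end: A = ½π·20² = 628.32, centroid at (78.49, 20.00).
ΣA = 3428.32 cm²
ΣAX̄ = (2800.00)(35.00) + (628.32)(78.49) = 147315.63 cm³
ΣAȲ = (2800.00)(20.00) + (628.32)(20.00) = 68566.37 cm³
X̄ = 147315.63 / 3428.32 = 42.97 cm
Ȳ = 68566.37 / 3428.32 = 20.00 cm

X̄ = 42.97 cm, Ȳ = 20.00 cm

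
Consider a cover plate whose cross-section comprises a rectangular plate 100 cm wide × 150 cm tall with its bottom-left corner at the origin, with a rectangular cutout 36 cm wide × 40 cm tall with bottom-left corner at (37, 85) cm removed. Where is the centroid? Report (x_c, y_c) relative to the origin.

x_c = 49.47 cm, y_c = 71.81 cm

plate: A = 100 × 150 = 15000.00, centroid at (50.00, 75.00).
hole: A = −(36 × 40) = -1440.00, centroid at (55.00, 105.00).
ΣA = 13560.00 cm²
ΣAx_c = (15000.00)(50.00) + (-1440.00)(55.00) = 670800.00 cm³
ΣAy_c = (15000.00)(75.00) + (-1440.00)(105.00) = 973800.00 cm³
x_c = 670800.00 / 13560.00 = 49.47 cm
y_c = 973800.00 / 13560.00 = 71.81 cm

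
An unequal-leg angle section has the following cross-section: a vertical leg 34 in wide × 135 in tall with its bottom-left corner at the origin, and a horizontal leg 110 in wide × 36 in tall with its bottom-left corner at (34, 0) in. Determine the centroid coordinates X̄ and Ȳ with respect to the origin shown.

Part | A | x̄ᵢ | ȳᵢ | A·x̄ᵢ | A·ȳᵢ
vertical leg | 4590.00 | 17.00 | 67.50 | 78030.00 | 309825.00
horizontal leg | 3960.00 | 89.00 | 18.00 | 352440.00 | 71280.00
Σ | 8550.00 |  |  | 430470.00 | 381105.00
X̄ = 430470.00 / 8550.00 = 50.35 in
Ȳ = 381105.00 / 8550.00 = 44.57 in

X̄ = 50.35 in, Ȳ = 44.57 in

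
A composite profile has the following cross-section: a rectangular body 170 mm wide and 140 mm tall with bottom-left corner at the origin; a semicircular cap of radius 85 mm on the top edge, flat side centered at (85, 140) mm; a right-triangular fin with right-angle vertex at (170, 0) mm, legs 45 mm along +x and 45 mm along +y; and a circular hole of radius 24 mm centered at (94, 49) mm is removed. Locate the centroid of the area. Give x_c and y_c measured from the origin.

x_c = 87.47 mm, y_c = 104.53 mm

rectangular body: A = 170 × 140 = 23800.00, centroid at (85.00, 70.00).
semicircular top: A = ½π·85² = 11349.00, centroid at (85.00, 176.08).
triangular fin: A = ½·45·45 = 1012.50, centroid at (185.00, 15.00).
hole: A = −π·24² = -1809.56, centroid at (94.00, 49.00).
ΣA = 34351.95 mm², ΣAx_c = 3004879.40 mm³, ΣAy_c = 3590796.34 mm³.
x_c = 3004879.40/34351.95 = 87.47 mm; y_c = 3590796.34/34351.95 = 104.53 mm.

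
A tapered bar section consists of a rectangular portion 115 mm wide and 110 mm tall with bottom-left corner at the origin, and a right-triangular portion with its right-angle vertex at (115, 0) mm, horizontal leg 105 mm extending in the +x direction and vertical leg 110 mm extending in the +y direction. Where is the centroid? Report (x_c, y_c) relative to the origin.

x_c = 86.49 mm, y_c = 49.25 mm

rectangular portion: A = 115 × 110 = 12650.00, centroid at (57.50, 55.00).
triangular portion: A = ½·105·110 = 5775.00, centroid at (150.00, 36.67).
ΣA = 18425.00 mm²
ΣAx_c = (12650.00)(57.50) + (5775.00)(150.00) = 1593625.00 mm³
ΣAy_c = (12650.00)(55.00) + (5775.00)(36.67) = 907500.00 mm³
x_c = 1593625.00 / 18425.00 = 86.49 mm
y_c = 907500.00 / 18425.00 = 49.25 mm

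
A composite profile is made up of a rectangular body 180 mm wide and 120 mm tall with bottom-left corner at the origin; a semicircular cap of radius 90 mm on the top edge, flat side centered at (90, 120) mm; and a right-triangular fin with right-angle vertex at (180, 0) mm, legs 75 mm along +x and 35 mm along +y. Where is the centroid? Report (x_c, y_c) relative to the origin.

Part | A | x̄ᵢ | ȳᵢ | A·x̄ᵢ | A·ȳᵢ
rectangular body | 21600.00 | 90.00 | 60.00 | 1944000.00 | 1296000.00
semicircular top | 12723.45 | 90.00 | 158.20 | 1145110.52 | 2012814.03
triangular fin | 1312.50 | 205.00 | 11.67 | 269062.50 | 15312.50
Σ | 35635.95 |  |  | 3358173.02 | 3324126.53
x_c = 3358173.02 / 35635.95 = 94.24 mm
y_c = 3324126.53 / 35635.95 = 93.28 mm

x_c = 94.24 mm, y_c = 93.28 mm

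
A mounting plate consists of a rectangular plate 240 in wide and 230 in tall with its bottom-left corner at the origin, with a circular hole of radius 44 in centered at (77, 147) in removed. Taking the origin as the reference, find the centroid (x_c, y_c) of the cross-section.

plate: A = 240 × 230 = 55200.00, centroid at (120.00, 115.00).
hole: A = −π·44² = -6082.12, centroid at (77.00, 147.00).
ΣA = 49117.88 in²
ΣAx_c = (55200.00)(120.00) + (-6082.12)(77.00) = 6155676.50 in³
ΣAy_c = (55200.00)(115.00) + (-6082.12)(147.00) = 5453927.86 in³
x_c = 6155676.50 / 49117.88 = 125.32 in
y_c = 5453927.86 / 49117.88 = 111.04 in

x_c = 125.32 in, y_c = 111.04 in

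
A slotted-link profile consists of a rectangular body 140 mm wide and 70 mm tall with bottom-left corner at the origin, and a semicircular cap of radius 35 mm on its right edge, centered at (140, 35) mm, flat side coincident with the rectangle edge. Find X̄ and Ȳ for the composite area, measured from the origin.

X̄ = 83.93 mm, Ȳ = 35.00 mm

rectangular body: A = 140 × 70 = 9800.00, centroid at (70.00, 35.00).
semicircular end: A = ½π·35² = 1924.23, centroid at (154.85, 35.00).
ΣA = 11724.23 mm², ΣAX̄ = 983974.90 mm³, ΣAȲ = 410347.89 mm³.
X̄ = 983974.90/11724.23 = 83.93 mm; Ȳ = 410347.89/11724.23 = 35.00 mm.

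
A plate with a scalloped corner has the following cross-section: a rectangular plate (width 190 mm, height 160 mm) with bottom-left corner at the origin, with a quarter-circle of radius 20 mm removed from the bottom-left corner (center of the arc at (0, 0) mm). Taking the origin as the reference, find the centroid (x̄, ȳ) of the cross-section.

plate: A = 190 × 160 = 30400.00, centroid at (95.00, 80.00).
removed quarter-circle: A = −¼π·20² = -314.16, centroid at (8.49, 8.49).
ΣA = 30085.84 mm²
ΣAx̄ = (30400.00)(95.00) + (-314.16)(8.49) = 2885333.33 mm³
ΣAȳ = (30400.00)(80.00) + (-314.16)(8.49) = 2429333.33 mm³
x̄ = 2885333.33 / 30085.84 = 95.90 mm
ȳ = 2429333.33 / 30085.84 = 80.75 mm

x̄ = 95.90 mm, ȳ = 80.75 mm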